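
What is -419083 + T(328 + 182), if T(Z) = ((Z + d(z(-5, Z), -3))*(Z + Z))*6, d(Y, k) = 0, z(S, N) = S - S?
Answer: 2702117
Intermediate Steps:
z(S, N) = 0
T(Z) = 12*Z**2 (T(Z) = ((Z + 0)*(Z + Z))*6 = (Z*(2*Z))*6 = (2*Z**2)*6 = 12*Z**2)
-419083 + T(328 + 182) = -419083 + 12*(328 + 182)**2 = -419083 + 12*510**2 = -419083 + 12*260100 = -419083 + 3121200 = 2702117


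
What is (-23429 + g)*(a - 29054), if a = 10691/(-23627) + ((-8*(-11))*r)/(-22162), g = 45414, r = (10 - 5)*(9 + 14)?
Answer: -167237446422581665/261810787 ≈ -6.3877e+8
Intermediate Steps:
r = 115 (r = 5*23 = 115)
a = -238019591/261810787 (a = 10691/(-23627) + (-8*(-11)*115)/(-22162) = 10691*(-1/23627) + (88*115)*(-1/22162) = -10691/23627 + 10120*(-1/22162) = -10691/23627 - 5060/11081 = -238019591/261810787 ≈ -0.90913)
(-23429 + g)*(a - 29054) = (-23429 + 45414)*(-238019591/261810787 - 29054) = 21985*(-7606888625089/261810787) = -167237446422581665/261810787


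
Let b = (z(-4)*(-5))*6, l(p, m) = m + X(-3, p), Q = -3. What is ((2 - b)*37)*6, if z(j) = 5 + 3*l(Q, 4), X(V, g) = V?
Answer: 53724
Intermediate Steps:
l(p, m) = -3 + m (l(p, m) = m - 3 = -3 + m)
z(j) = 8 (z(j) = 5 + 3*(-3 + 4) = 5 + 3*1 = 5 + 3 = 8)
b = -240 (b = (8*(-5))*6 = -40*6 = -240)
((2 - b)*37)*6 = ((2 - 1*(-240))*37)*6 = ((2 + 240)*37)*6 = (242*37)*6 = 8954*6 = 53724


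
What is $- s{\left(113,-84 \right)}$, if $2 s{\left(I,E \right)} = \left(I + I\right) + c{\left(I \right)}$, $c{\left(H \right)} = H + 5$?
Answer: $-172$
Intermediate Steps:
$c{\left(H \right)} = 5 + H$
$s{\left(I,E \right)} = \frac{5}{2} + \frac{3 I}{2}$ ($s{\left(I,E \right)} = \frac{\left(I + I\right) + \left(5 + I\right)}{2} = \frac{2 I + \left(5 + I\right)}{2} = \frac{5 + 3 I}{2} = \frac{5}{2} + \frac{3 I}{2}$)
$- s{\left(113,-84 \right)} = - (\frac{5}{2} + \frac{3}{2} \cdot 113) = - (\frac{5}{2} + \frac{339}{2}) = \left(-1\right) 172 = -172$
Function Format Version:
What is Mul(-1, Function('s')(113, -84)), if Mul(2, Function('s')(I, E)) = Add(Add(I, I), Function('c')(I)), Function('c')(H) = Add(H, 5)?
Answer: -172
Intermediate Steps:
Function('c')(H) = Add(5, H)
Function('s')(I, E) = Add(Rational(5, 2), Mul(Rational(3, 2), I)) (Function('s')(I, E) = Mul(Rational(1, 2), Add(Add(I, I), Add(5, I))) = Mul(Rational(1, 2), Add(Mul(2, I), Add(5, I))) = Mul(Rational(1, 2), Add(5, Mul(3, I))) = Add(Rational(5, 2), Mul(Rational(3, 2), I)))
Mul(-1, Function('s')(113, -84)) = Mul(-1, Add(Rational(5, 2), Mul(Rational(3, 2), 113))) = Mul(-1, Add(Rational(5, 2), Rational(339, 2))) = Mul(-1, 172) = -172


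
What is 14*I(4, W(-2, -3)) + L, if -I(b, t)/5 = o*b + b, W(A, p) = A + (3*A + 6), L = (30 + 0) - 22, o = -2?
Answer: 288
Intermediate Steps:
L = 8 (L = 30 - 22 = 8)
W(A, p) = 6 + 4*A (W(A, p) = A + (6 + 3*A) = 6 + 4*A)
I(b, t) = 5*b (I(b, t) = -5*(-2*b + b) = -(-5)*b = 5*b)
14*I(4, W(-2, -3)) + L = 14*(5*4) + 8 = 14*20 + 8 = 280 + 8 = 288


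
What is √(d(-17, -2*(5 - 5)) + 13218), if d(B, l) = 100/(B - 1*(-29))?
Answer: √119037/3 ≈ 115.01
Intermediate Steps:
d(B, l) = 100/(29 + B) (d(B, l) = 100/(B + 29) = 100/(29 + B))
√(d(-17, -2*(5 - 5)) + 13218) = √(100/(29 - 17) + 13218) = √(100/12 + 13218) = √(100*(1/12) + 13218) = √(25/3 + 13218) = √(39679/3) = √119037/3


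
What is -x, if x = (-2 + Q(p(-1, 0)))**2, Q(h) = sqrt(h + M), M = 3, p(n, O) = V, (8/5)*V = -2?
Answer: -23/4 + 2*sqrt(7) ≈ -0.45850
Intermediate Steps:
V = -5/4 (V = (5/8)*(-2) = -5/4 ≈ -1.2500)
p(n, O) = -5/4
Q(h) = sqrt(3 + h) (Q(h) = sqrt(h + 3) = sqrt(3 + h))
x = (-2 + sqrt(7)/2)**2 (x = (-2 + sqrt(3 - 5/4))**2 = (-2 + sqrt(7/4))**2 = (-2 + sqrt(7)/2)**2 ≈ 0.45850)
-x = -(4 - sqrt(7))**2/4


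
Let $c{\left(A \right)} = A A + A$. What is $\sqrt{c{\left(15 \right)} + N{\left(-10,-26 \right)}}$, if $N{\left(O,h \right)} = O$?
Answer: $\sqrt{230} \approx 15.166$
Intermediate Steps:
$c{\left(A \right)} = A + A^{2}$ ($c{\left(A \right)} = A^{2} + A = A + A^{2}$)
$\sqrt{c{\left(15 \right)} + N{\left(-10,-26 \right)}} = \sqrt{15 \left(1 + 15\right) - 10} = \sqrt{15 \cdot 16 - 10} = \sqrt{240 - 10} = \sqrt{230}$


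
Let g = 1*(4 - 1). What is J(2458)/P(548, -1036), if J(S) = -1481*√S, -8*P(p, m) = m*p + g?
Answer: -11848*√2458/567725 ≈ -1.0347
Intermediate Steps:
g = 3 (g = 1*3 = 3)
P(p, m) = -3/8 - m*p/8 (P(p, m) = -(m*p + 3)/8 = -(3 + m*p)/8 = -3/8 - m*p/8)
J(2458)/P(548, -1036) = (-1481*√2458)/(-3/8 - ⅛*(-1036)*548) = (-1481*√2458)/(-3/8 + 70966) = (-1481*√2458)/(567725/8) = -1481*√2458*(8/567725) = -11848*√2458/567725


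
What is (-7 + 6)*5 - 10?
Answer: -15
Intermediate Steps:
(-7 + 6)*5 - 10 = -1*5 - 10 = -5 - 10 = -15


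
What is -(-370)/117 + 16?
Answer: 2242/117 ≈ 19.162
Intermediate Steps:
-(-370)/117 + 16 = -10*(-37/117) + 16 = 370/117 + 16 = 2242/117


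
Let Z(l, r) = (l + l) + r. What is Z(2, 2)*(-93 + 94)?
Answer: 6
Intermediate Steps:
Z(l, r) = r + 2*l (Z(l, r) = 2*l + r = r + 2*l)
Z(2, 2)*(-93 + 94) = (2 + 2*2)*(-93 + 94) = (2 + 4)*1 = 6*1 = 6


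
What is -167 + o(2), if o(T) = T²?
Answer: -163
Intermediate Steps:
-167 + o(2) = -167 + 2² = -167 + 4 = -163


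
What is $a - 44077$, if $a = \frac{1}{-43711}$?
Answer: $- \frac{1926649748}{43711} \approx -44077.0$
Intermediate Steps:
$a = - \frac{1}{43711} \approx -2.2878 \cdot 10^{-5}$
$a - 44077 = - \frac{1}{43711} - 44077 = - \frac{1926649748}{43711}$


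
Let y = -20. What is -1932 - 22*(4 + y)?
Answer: -1580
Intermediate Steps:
-1932 - 22*(4 + y) = -1932 - 22*(4 - 20) = -1932 - 22*(-16) = -1932 - 1*(-352) = -1932 + 352 = -1580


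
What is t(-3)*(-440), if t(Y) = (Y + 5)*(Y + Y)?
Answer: 5280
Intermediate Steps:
t(Y) = 2*Y*(5 + Y) (t(Y) = (5 + Y)*(2*Y) = 2*Y*(5 + Y))
t(-3)*(-440) = (2*(-3)*(5 - 3))*(-440) = (2*(-3)*2)*(-440) = -12*(-440) = 5280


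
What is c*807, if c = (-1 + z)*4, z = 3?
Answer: 6456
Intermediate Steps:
c = 8 (c = (-1 + 3)*4 = 2*4 = 8)
c*807 = 8*807 = 6456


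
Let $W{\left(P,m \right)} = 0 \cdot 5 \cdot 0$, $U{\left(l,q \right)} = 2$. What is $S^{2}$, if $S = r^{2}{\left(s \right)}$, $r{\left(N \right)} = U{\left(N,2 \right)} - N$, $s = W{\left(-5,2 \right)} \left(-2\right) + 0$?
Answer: $16$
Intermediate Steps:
$W{\left(P,m \right)} = 0$ ($W{\left(P,m \right)} = 0 \cdot 0 = 0$)
$s = 0$ ($s = 0 \left(-2\right) + 0 = 0 + 0 = 0$)
$r{\left(N \right)} = 2 - N$
$S = 4$ ($S = \left(2 - 0\right)^{2} = \left(2 + 0\right)^{2} = 2^{2} = 4$)
$S^{2} = 4^{2} = 16$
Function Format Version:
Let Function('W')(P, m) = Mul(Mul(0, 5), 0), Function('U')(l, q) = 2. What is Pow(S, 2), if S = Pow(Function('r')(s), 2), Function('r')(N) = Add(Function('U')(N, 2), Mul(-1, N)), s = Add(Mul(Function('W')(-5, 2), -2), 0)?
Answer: 16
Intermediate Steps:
Function('W')(P, m) = 0 (Function('W')(P, m) = Mul(0, 0) = 0)
s = 0 (s = Add(Mul(0, -2), 0) = Add(0, 0) = 0)
Function('r')(N) = Add(2, Mul(-1, N))
S = 4 (S = Pow(Add(2, Mul(-1, 0)), 2) = Pow(Add(2, 0), 2) = Pow(2, 2) = 4)
Pow(S, 2) = Pow(4, 2) = 16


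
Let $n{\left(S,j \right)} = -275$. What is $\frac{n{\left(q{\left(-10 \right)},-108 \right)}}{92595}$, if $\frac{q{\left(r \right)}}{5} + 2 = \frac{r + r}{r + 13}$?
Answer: $- \frac{55}{18519} \approx -0.0029699$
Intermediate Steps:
$q{\left(r \right)} = -10 + \frac{10 r}{13 + r}$ ($q{\left(r \right)} = -10 + 5 \frac{r + r}{r + 13} = -10 + 5 \frac{2 r}{13 + r} = -10 + \frac{10 r}{13 + r}$)
$\frac{n{\left(q{\left(-10 \right)},-108 \right)}}{92595} = - \frac{275}{92595} = \left(-275\right) \frac{1}{92595} = - \frac{55}{18519}$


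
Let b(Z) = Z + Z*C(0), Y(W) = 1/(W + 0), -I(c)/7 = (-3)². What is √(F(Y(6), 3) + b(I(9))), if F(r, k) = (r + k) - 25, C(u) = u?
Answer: I*√3054/6 ≈ 9.2105*I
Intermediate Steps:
I(c) = -63 (I(c) = -7*(-3)² = -7*9 = -63)
Y(W) = 1/W
F(r, k) = -25 + k + r (F(r, k) = (k + r) - 25 = -25 + k + r)
b(Z) = Z (b(Z) = Z + Z*0 = Z + 0 = Z)
√(F(Y(6), 3) + b(I(9))) = √((-25 + 3 + 1/6) - 63) = √((-25 + 3 + ⅙) - 63) = √(-131/6 - 63) = √(-509/6) = I*√3054/6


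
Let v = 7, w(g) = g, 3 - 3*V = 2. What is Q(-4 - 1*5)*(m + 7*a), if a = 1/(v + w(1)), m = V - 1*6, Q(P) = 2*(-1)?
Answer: 115/12 ≈ 9.5833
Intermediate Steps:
V = ⅓ (V = 1 - ⅓*2 = 1 - ⅔ = ⅓ ≈ 0.33333)
Q(P) = -2
m = -17/3 (m = ⅓ - 1*6 = ⅓ - 6 = -17/3 ≈ -5.6667)
a = ⅛ (a = 1/(7 + 1) = 1/8 = ⅛ ≈ 0.12500)
Q(-4 - 1*5)*(m + 7*a) = -2*(-17/3 + 7*(⅛)) = -2*(-17/3 + 7/8) = -2*(-115/24) = 115/12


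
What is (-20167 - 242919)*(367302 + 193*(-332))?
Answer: -79774515436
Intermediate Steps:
(-20167 - 242919)*(367302 + 193*(-332)) = -263086*(367302 - 64076) = -263086*303226 = -79774515436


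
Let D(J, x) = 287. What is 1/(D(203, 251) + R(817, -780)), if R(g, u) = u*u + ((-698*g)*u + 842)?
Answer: 1/445417009 ≈ 2.2451e-9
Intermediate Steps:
R(g, u) = 842 + u² - 698*g*u (R(g, u) = u² + (-698*g*u + 842) = u² + (842 - 698*g*u) = 842 + u² - 698*g*u)
1/(D(203, 251) + R(817, -780)) = 1/(287 + (842 + (-780)² - 698*817*(-780))) = 1/(287 + (842 + 608400 + 444807480)) = 1/(287 + 445416722) = 1/445417009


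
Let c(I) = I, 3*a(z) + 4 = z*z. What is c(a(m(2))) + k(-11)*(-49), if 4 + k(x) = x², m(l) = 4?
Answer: -5729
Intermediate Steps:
k(x) = -4 + x²
a(z) = -4/3 + z²/3 (a(z) = -4/3 + (z*z)/3 = -4/3 + z²/3)
c(a(m(2))) + k(-11)*(-49) = (-4/3 + (⅓)*4²) + (-4 + (-11)²)*(-49) = (-4/3 + (⅓)*16) + (-4 + 121)*(-49) = (-4/3 + 16/3) + 117*(-49) = 4 - 5733 = -5729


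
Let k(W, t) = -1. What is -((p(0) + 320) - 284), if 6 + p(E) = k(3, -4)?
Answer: -29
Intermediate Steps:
p(E) = -7 (p(E) = -6 - 1 = -7)
-((p(0) + 320) - 284) = -((-7 + 320) - 284) = -(313 - 284) = -1*29 = -29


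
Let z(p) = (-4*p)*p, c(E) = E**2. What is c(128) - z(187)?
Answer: 156260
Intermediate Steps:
z(p) = -4*p**2
c(128) - z(187) = 128**2 - (-4)*187**2 = 16384 - (-4)*34969 = 16384 - 1*(-139876) = 16384 + 139876 = 156260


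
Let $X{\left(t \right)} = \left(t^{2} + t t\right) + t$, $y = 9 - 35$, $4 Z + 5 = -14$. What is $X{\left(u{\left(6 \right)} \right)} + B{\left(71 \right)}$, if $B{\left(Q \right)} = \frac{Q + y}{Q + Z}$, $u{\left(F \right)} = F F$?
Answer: $\frac{139320}{53} \approx 2628.7$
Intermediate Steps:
$Z = - \frac{19}{4}$ ($Z = - \frac{5}{4} + \frac{1}{4} \left(-14\right) = - \frac{5}{4} - \frac{7}{2} = - \frac{19}{4} \approx -4.75$)
$y = -26$ ($y = 9 - 35 = -26$)
$u{\left(F \right)} = F^{2}$
$X{\left(t \right)} = t + 2 t^{2}$ ($X{\left(t \right)} = \left(t^{2} + t^{2}\right) + t = 2 t^{2} + t = t + 2 t^{2}$)
$B{\left(Q \right)} = \frac{-26 + Q}{- \frac{19}{4} + Q}$ ($B{\left(Q \right)} = \frac{Q - 26}{Q - \frac{19}{4}} = \frac{-26 + Q}{- \frac{19}{4} + Q}$)
$X{\left(u{\left(6 \right)} \right)} + B{\left(71 \right)} = 6^{2} \left(1 + 2 \cdot 6^{2}\right) + \frac{4 \left(-26 + 71\right)}{-19 + 4 \cdot 71} = 36 \left(1 + 2 \cdot 36\right) + 4 \frac{1}{-19 + 284} \cdot 45 = 36 \left(1 + 72\right) + 4 \cdot \frac{1}{265} \cdot 45 = 36 \cdot 73 + 4 \cdot \frac{1}{265} \cdot 45 = 2628 + \frac{36}{53} = \frac{139320}{53}$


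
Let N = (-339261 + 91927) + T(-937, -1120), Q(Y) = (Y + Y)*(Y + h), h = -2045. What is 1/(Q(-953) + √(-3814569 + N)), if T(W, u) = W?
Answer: -I/(-5714188*I + 2*√1015710) ≈ 1.75e-7 - 6.1731e-11*I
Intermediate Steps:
Q(Y) = 2*Y*(-2045 + Y) (Q(Y) = (Y + Y)*(Y - 2045) = (2*Y)*(-2045 + Y) = 2*Y*(-2045 + Y))
N = -248271 (N = (-339261 + 91927) - 937 = -247334 - 937 = -248271)
1/(Q(-953) + √(-3814569 + N)) = 1/(2*(-953)*(-2045 - 953) + √(-3814569 - 248271)) = 1/(2*(-953)*(-2998) + √(-4062840)) = 1/(5714188 + 2*I*√1015710)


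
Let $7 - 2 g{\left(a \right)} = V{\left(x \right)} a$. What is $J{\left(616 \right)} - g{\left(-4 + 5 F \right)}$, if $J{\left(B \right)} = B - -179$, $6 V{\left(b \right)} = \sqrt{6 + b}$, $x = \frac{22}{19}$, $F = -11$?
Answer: $\frac{1583}{2} - \frac{59 \sqrt{646}}{114} \approx 778.35$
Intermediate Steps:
$x = \frac{22}{19}$ ($x = 22 \cdot \frac{1}{19} = \frac{22}{19} \approx 1.1579$)
$V{\left(b \right)} = \frac{\sqrt{6 + b}}{6}$
$J{\left(B \right)} = 179 + B$ ($J{\left(B \right)} = B + 179 = 179 + B$)
$g{\left(a \right)} = \frac{7}{2} - \frac{a \sqrt{646}}{114}$ ($g{\left(a \right)} = \frac{7}{2} - \frac{\frac{\sqrt{6 + \frac{22}{19}}}{6} a}{2} = \frac{7}{2} - \frac{\frac{\sqrt{\frac{136}{19}}}{6} a}{2} = \frac{7}{2} - \frac{\frac{\frac{2}{19} \sqrt{646}}{6} a}{2} = \frac{7}{2} - \frac{\frac{\sqrt{646}}{57} a}{2} = \frac{7}{2} - \frac{\frac{1}{57} a \sqrt{646}}{2} = \frac{7}{2} - \frac{a \sqrt{646}}{114}$)
$J{\left(616 \right)} - g{\left(-4 + 5 F \right)} = \left(179 + 616\right) - \left(\frac{7}{2} - \frac{\left(-4 + 5 \left(-11\right)\right) \sqrt{646}}{114}\right) = 795 - \left(\frac{7}{2} - \frac{\left(-4 - 55\right) \sqrt{646}}{114}\right) = 795 - \left(\frac{7}{2} - - \frac{59 \sqrt{646}}{114}\right) = 795 - \left(\frac{7}{2} + \frac{59 \sqrt{646}}{114}\right) = \frac{1583}{2} - \frac{59 \sqrt{646}}{114}$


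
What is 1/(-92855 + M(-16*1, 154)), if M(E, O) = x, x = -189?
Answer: -1/93044 ≈ -1.0748e-5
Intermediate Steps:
M(E, O) = -189
1/(-92855 + M(-16*1, 154)) = 1/(-92855 - 189) = 1/(-93044) = -1/93044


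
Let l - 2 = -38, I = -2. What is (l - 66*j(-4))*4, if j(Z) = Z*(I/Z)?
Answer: 384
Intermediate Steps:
l = -36 (l = 2 - 38 = -36)
j(Z) = -2 (j(Z) = Z*(-2/Z) = -2)
(l - 66*j(-4))*4 = (-36 - 66*(-2))*4 = (-36 + 132)*4 = 96*4 = 384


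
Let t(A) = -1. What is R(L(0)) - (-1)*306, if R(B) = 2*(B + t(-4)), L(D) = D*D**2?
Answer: 304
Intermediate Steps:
L(D) = D**3
R(B) = -2 + 2*B (R(B) = 2*(B - 1) = 2*(-1 + B) = -2 + 2*B)
R(L(0)) - (-1)*306 = (-2 + 2*0**3) - (-1)*306 = (-2 + 2*0) - 1*(-306) = (-2 + 0) + 306 = -2 + 306 = 304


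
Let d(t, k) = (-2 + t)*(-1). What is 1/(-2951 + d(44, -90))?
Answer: -1/2993 ≈ -0.00033411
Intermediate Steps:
d(t, k) = 2 - t
1/(-2951 + d(44, -90)) = 1/(-2951 + (2 - 1*44)) = 1/(-2951 + (2 - 44)) = 1/(-2951 - 42) = 1/(-2993) = -1/2993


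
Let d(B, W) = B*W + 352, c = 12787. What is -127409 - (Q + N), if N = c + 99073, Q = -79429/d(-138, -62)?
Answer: -2131328823/8908 ≈ -2.3926e+5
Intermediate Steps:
d(B, W) = 352 + B*W
Q = -79429/8908 (Q = -79429/(352 - 138*(-62)) = -79429/(352 + 8556) = -79429/8908 ≈ -8.9166)
N = 111860 (N = 12787 + 99073 = 111860)
-127409 - (Q + N) = -127409 - (-79429/8908 + 111860) = -127409 - 1*996369451/8908 = -127409 - 996369451/8908 = -2131328823/8908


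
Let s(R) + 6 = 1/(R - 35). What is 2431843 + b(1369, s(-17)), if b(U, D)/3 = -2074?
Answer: 2425621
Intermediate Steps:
s(R) = -6 + 1/(-35 + R) (s(R) = -6 + 1/(R - 35) = -6 + 1/(-35 + R))
b(U, D) = -6222 (b(U, D) = 3*(-2074) = -6222)
2431843 + b(1369, s(-17)) = 2431843 - 6222 = 2425621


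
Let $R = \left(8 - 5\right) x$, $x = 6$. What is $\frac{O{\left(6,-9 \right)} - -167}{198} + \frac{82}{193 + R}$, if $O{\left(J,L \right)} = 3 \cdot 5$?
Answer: $\frac{27319}{20889} \approx 1.3078$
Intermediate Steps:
$O{\left(J,L \right)} = 15$
$R = 18$ ($R = \left(8 - 5\right) 6 = 3 \cdot 6 = 18$)
$\frac{O{\left(6,-9 \right)} - -167}{198} + \frac{82}{193 + R} = \frac{15 - -167}{198} + \frac{82}{193 + 18} = \left(15 + 167\right) \frac{1}{198} + \frac{82}{211} = 182 \cdot \frac{1}{198} + 82 \cdot \frac{1}{211} = \frac{91}{99} + \frac{82}{211} = \frac{27319}{20889}$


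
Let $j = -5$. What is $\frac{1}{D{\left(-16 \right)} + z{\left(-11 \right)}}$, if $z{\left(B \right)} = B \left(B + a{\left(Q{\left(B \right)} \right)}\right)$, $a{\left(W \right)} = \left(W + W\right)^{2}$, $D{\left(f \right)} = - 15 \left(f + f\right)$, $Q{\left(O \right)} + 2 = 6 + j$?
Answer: $\frac{1}{557} \approx 0.0017953$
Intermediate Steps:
$Q{\left(O \right)} = -1$ ($Q{\left(O \right)} = -2 + \left(6 - 5\right) = -2 + 1 = -1$)
$D{\left(f \right)} = - 30 f$ ($D{\left(f \right)} = - 15 \cdot 2 f = - 30 f$)
$a{\left(W \right)} = 4 W^{2}$ ($a{\left(W \right)} = \left(2 W\right)^{2} = 4 W^{2}$)
$z{\left(B \right)} = B \left(4 + B\right)$ ($z{\left(B \right)} = B \left(B + 4 \left(-1\right)^{2}\right) = B \left(B + 4 \cdot 1\right) = B \left(B + 4\right) = B \left(4 + B\right)$)
$\frac{1}{D{\left(-16 \right)} + z{\left(-11 \right)}} = \frac{1}{\left(-30\right) \left(-16\right) - 11 \left(4 - 11\right)} = \frac{1}{480 - -77} = \frac{1}{480 + 77} = \frac{1}{557}$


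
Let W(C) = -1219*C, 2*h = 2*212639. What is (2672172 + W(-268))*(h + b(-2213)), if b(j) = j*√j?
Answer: 637675442096 - 6636486032*I*√2213 ≈ 6.3768e+11 - 3.122e+11*I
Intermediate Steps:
h = 212639 (h = (2*212639)/2 = (½)*425278 = 212639)
b(j) = j^(3/2)
(2672172 + W(-268))*(h + b(-2213)) = (2672172 - 1219*(-268))*(212639 + (-2213)^(3/2)) = (2672172 + 326692)*(212639 - 2213*I*√2213) = 2998864*(212639 - 2213*I*√2213) = 637675442096 - 6636486032*I*√2213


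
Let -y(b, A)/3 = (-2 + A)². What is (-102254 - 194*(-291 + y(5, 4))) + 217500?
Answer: 174028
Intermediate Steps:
y(b, A) = -3*(-2 + A)²
(-102254 - 194*(-291 + y(5, 4))) + 217500 = (-102254 - 194*(-291 - 3*(-2 + 4)²)) + 217500 = (-102254 - 194*(-291 - 3*2²)) + 217500 = (-102254 - 194*(-291 - 3*4)) + 217500 = (-102254 - 194*(-291 - 12)) + 217500 = (-102254 - 194*(-303)) + 217500 = (-102254 + 58782) + 217500 = -43472 + 217500 = 174028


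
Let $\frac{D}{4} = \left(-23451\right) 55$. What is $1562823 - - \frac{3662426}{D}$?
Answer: $\frac{4031472007817}{2579610} \approx 1.5628 \cdot 10^{6}$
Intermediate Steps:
$D = -5159220$ ($D = 4 \left(\left(-23451\right) 55\right) = 4 \left(-1289805\right) = -5159220$)
$1562823 - - \frac{3662426}{D} = 1562823 - - \frac{3662426}{-5159220} = 1562823 - \left(-3662426\right) \left(- \frac{1}{5159220}\right) = 1562823 - \frac{1831213}{2579610} = \frac{4031472007817}{2579610}$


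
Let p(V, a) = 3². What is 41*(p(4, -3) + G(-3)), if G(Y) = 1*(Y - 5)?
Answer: 41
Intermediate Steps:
G(Y) = -5 + Y (G(Y) = 1*(-5 + Y) = -5 + Y)
p(V, a) = 9
41*(p(4, -3) + G(-3)) = 41*(9 + (-5 - 3)) = 41*(9 - 8) = 41*1 = 41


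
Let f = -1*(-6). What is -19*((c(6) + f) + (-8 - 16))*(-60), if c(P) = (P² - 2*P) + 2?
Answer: 9120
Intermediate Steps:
f = 6
c(P) = 2 + P² - 2*P
-19*((c(6) + f) + (-8 - 16))*(-60) = -19*(((2 + 6² - 2*6) + 6) + (-8 - 16))*(-60) = -19*(((2 + 36 - 12) + 6) - 24)*(-60) = -19*((26 + 6) - 24)*(-60) = -19*(32 - 24)*(-60) = -19*8*(-60) = -152*(-60) = -1*(-9120) = 9120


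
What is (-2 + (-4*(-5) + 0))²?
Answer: 324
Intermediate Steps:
(-2 + (-4*(-5) + 0))² = (-2 + (20 + 0))² = (-2 + 20)² = 18² = 324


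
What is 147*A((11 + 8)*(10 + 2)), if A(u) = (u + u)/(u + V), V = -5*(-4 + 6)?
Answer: 33516/109 ≈ 307.49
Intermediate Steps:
V = -10 (V = -5*2 = -10)
A(u) = 2*u/(-10 + u) (A(u) = (u + u)/(u - 10) = (2*u)/(-10 + u) = 2*u/(-10 + u))
147*A((11 + 8)*(10 + 2)) = 147*(2*((11 + 8)*(10 + 2))/(-10 + (11 + 8)*(10 + 2))) = 147*(2*(19*12)/(-10 + 19*12)) = 147*(2*228/(-10 + 228)) = 147*(2*228/218) = 147*(2*228*(1/218)) = 147*(228/109) = 33516/109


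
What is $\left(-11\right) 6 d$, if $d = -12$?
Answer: $792$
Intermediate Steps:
$\left(-11\right) 6 d = \left(-11\right) 6 \left(-12\right) = \left(-66\right) \left(-12\right) = 792$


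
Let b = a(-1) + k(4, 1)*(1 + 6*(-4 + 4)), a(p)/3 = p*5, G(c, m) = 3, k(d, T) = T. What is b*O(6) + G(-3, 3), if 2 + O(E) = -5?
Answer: 101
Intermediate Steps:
a(p) = 15*p (a(p) = 3*(p*5) = 3*(5*p) = 15*p)
O(E) = -7 (O(E) = -2 - 5 = -7)
b = -14 (b = 15*(-1) + 1*(1 + 6*(-4 + 4)) = -15 + 1*(1 + 6*0) = -15 + 1*(1 + 0) = -15 + 1*1 = -15 + 1 = -14)
b*O(6) + G(-3, 3) = -14*(-7) + 3 = 98 + 3 = 101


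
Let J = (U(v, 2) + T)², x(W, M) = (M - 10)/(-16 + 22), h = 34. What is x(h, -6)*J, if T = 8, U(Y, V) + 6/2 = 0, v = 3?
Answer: -200/3 ≈ -66.667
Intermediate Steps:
U(Y, V) = -3 (U(Y, V) = -3 + 0 = -3)
x(W, M) = -5/3 + M/6 (x(W, M) = (-10 + M)/6 = (-10 + M)*(⅙) = -5/3 + M/6)
J = 25 (J = (-3 + 8)² = 5² = 25)
x(h, -6)*J = (-5/3 + (⅙)*(-6))*25 = (-5/3 - 1)*25 = -8/3*25 = -200/3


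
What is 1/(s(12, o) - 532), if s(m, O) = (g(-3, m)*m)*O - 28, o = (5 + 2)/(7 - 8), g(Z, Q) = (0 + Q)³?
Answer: -1/145712 ≈ -6.8629e-6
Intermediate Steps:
g(Z, Q) = Q³
o = -7 (o = 7/(-1) = 7*(-1) = -7)
s(m, O) = -28 + O*m⁴ (s(m, O) = (m³*m)*O - 28 = m⁴*O - 28 = O*m⁴ - 28 = -28 + O*m⁴)
1/(s(12, o) - 532) = 1/((-28 - 7*12⁴) - 532) = 1/((-28 - 7*20736) - 532) = 1/((-28 - 145152) - 532) = 1/(-145180 - 532) = 1/(-145712) = -1/145712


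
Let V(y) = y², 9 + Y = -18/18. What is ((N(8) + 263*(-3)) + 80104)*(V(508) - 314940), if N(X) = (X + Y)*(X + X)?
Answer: -4509299908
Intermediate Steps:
Y = -10 (Y = -9 - 18/18 = -9 - 18*1/18 = -9 - 1 = -10)
N(X) = 2*X*(-10 + X) (N(X) = (X - 10)*(X + X) = (-10 + X)*(2*X) = 2*X*(-10 + X))
((N(8) + 263*(-3)) + 80104)*(V(508) - 314940) = ((2*8*(-10 + 8) + 263*(-3)) + 80104)*(508² - 314940) = ((2*8*(-2) - 789) + 80104)*(258064 - 314940) = ((-32 - 789) + 80104)*(-56876) = (-821 + 80104)*(-56876) = 79283*(-56876) = -4509299908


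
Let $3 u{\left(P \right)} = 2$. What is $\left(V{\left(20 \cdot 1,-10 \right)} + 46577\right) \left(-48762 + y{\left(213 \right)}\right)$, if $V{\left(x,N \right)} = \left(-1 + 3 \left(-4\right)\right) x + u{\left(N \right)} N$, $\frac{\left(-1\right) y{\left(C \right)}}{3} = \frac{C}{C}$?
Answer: $-2258323405$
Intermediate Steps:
$u{\left(P \right)} = \frac{2}{3}$ ($u{\left(P \right)} = \frac{1}{3} \cdot 2 = \frac{2}{3}$)
$y{\left(C \right)} = -3$ ($y{\left(C \right)} = - 3 \frac{C}{C} = \left(-3\right) 1 = -3$)
$V{\left(x,N \right)} = - 13 x + \frac{2 N}{3}$ ($V{\left(x,N \right)} = \left(-1 + 3 \left(-4\right)\right) x + \frac{2 N}{3} = \left(-1 - 12\right) x + \frac{2 N}{3} = - 13 x + \frac{2 N}{3}$)
$\left(V{\left(20 \cdot 1,-10 \right)} + 46577\right) \left(-48762 + y{\left(213 \right)}\right) = \left(\left(- 13 \cdot 20 \cdot 1 + \frac{2}{3} \left(-10\right)\right) + 46577\right) \left(-48762 - 3\right) = \left(\left(\left(-13\right) 20 - \frac{20}{3}\right) + 46577\right) \left(-48765\right) = \left(\left(-260 - \frac{20}{3}\right) + 46577\right) \left(-48765\right) = \left(- \frac{800}{3} + 46577\right) \left(-48765\right) = \frac{138931}{3} \left(-48765\right) = -2258323405$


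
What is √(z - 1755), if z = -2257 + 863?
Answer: I*√3149 ≈ 56.116*I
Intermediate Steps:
z = -1394
√(z - 1755) = √(-1394 - 1755) = √(-3149) = I*√3149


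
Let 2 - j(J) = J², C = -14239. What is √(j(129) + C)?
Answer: I*√30878 ≈ 175.72*I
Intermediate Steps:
j(J) = 2 - J²
√(j(129) + C) = √((2 - 1*129²) - 14239) = √((2 - 1*16641) - 14239) = √((2 - 16641) - 14239) = √(-16639 - 14239) = √(-30878) = I*√30878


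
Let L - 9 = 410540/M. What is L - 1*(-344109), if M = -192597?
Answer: 66275683906/192597 ≈ 3.4412e+5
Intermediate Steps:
L = 1322833/192597 (L = 9 + 410540/(-192597) = 9 + 410540*(-1/192597) = 9 - 410540/192597 = 1322833/192597 ≈ 6.8684)
L - 1*(-344109) = 1322833/192597 - 1*(-344109) = 1322833/192597 + 344109 = 66275683906/192597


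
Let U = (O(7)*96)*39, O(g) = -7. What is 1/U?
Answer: -1/26208 ≈ -3.8156e-5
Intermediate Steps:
U = -26208 (U = -7*96*39 = -672*39 = -26208)
1/U = 1/(-26208) = -1/26208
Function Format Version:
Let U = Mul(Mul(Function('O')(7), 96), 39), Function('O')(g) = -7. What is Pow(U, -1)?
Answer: Rational(-1, 26208) ≈ -3.8156e-5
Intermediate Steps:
U = -26208 (U = Mul(Mul(-7, 96), 39) = Mul(-672, 39) = -26208)
Pow(U, -1) = Pow(-26208, -1) = Rational(-1, 26208)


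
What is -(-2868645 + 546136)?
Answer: 2322509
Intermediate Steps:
-(-2868645 + 546136) = -1*(-2322509) = 2322509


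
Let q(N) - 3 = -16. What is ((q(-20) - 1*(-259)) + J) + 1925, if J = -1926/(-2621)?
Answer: 5692117/2621 ≈ 2171.7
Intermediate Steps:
q(N) = -13 (q(N) = 3 - 16 = -13)
J = 1926/2621 (J = -1926*(-1/2621) = 1926/2621 ≈ 0.73483)
((q(-20) - 1*(-259)) + J) + 1925 = ((-13 - 1*(-259)) + 1926/2621) + 1925 = ((-13 + 259) + 1926/2621) + 1925 = (246 + 1926/2621) + 1925 = 646692/2621 + 1925 = 5692117/2621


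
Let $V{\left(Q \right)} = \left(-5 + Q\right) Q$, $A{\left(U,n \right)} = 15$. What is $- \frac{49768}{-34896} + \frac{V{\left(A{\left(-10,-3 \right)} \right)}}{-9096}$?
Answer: $\frac{4660993}{3306396} \approx 1.4097$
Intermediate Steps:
$V{\left(Q \right)} = Q \left(-5 + Q\right)$
$- \frac{49768}{-34896} + \frac{V{\left(A{\left(-10,-3 \right)} \right)}}{-9096} = - \frac{49768}{-34896} + \frac{15 \left(-5 + 15\right)}{-9096} = \left(-49768\right) \left(- \frac{1}{34896}\right) + 15 \cdot 10 \left(- \frac{1}{9096}\right) = \frac{6221}{4362} + 150 \left(- \frac{1}{9096}\right) = \frac{6221}{4362} - \frac{25}{1516} = \frac{4660993}{3306396}$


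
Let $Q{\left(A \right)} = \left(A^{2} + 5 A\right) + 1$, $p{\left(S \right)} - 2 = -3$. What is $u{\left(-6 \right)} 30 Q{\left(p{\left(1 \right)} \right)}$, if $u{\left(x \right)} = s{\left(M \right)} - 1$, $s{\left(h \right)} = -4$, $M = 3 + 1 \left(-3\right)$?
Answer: $450$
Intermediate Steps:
$M = 0$ ($M = 3 - 3 = 0$)
$p{\left(S \right)} = -1$ ($p{\left(S \right)} = 2 - 3 = -1$)
$u{\left(x \right)} = -5$ ($u{\left(x \right)} = -4 - 1 = -5$)
$Q{\left(A \right)} = 1 + A^{2} + 5 A$
$u{\left(-6 \right)} 30 Q{\left(p{\left(1 \right)} \right)} = \left(-5\right) 30 \left(1 + \left(-1\right)^{2} + 5 \left(-1\right)\right) = - 150 \left(1 + 1 - 5\right) = \left(-150\right) \left(-3\right) = 450$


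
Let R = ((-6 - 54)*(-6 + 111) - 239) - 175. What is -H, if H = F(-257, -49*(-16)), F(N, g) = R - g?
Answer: 7498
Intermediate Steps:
R = -6714 (R = (-60*105 - 239) - 175 = (-6300 - 239) - 175 = -6539 - 175 = -6714)
F(N, g) = -6714 - g
H = -7498 (H = -6714 - (-49)*(-16) = -6714 - 1*784 = -6714 - 784 = -7498)
-H = -1*(-7498) = 7498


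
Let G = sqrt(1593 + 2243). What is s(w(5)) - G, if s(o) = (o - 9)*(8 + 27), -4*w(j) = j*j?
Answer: -2135/4 - 2*sqrt(959) ≈ -595.69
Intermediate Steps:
w(j) = -j**2/4 (w(j) = -j*j/4 = -j**2/4)
s(o) = -315 + 35*o (s(o) = (-9 + o)*35 = -315 + 35*o)
G = 2*sqrt(959) (G = sqrt(3836) = 2*sqrt(959) ≈ 61.935)
s(w(5)) - G = (-315 + 35*(-1/4*5**2)) - 2*sqrt(959) = (-315 + 35*(-1/4*25)) - 2*sqrt(959) = (-315 + 35*(-25/4)) - 2*sqrt(959) = (-315 - 875/4) - 2*sqrt(959) = -2135/4 - 2*sqrt(959)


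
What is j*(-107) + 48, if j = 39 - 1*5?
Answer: -3590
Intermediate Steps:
j = 34 (j = 39 - 5 = 34)
j*(-107) + 48 = 34*(-107) + 48 = -3638 + 48 = -3590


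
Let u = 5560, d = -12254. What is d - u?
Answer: -17814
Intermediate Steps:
d - u = -12254 - 1*5560 = -12254 - 5560 = -17814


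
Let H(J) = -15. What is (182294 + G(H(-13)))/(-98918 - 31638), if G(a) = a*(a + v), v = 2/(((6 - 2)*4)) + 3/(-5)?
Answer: -1460209/1044448 ≈ -1.3981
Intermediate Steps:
v = -19/40 (v = 2/((4*4)) + 3*(-⅕) = 2/16 - ⅗ = 2*(1/16) - ⅗ = ⅛ - ⅗ = -19/40 ≈ -0.47500)
G(a) = a*(-19/40 + a) (G(a) = a*(a - 19/40) = a*(-19/40 + a))
(182294 + G(H(-13)))/(-98918 - 31638) = (182294 + (1/40)*(-15)*(-19 + 40*(-15)))/(-98918 - 31638) = (182294 + (1/40)*(-15)*(-19 - 600))/(-130556) = (182294 + (1/40)*(-15)*(-619))*(-1/130556) = (182294 + 1857/8)*(-1/130556) = (1460209/8)*(-1/130556) = -1460209/1044448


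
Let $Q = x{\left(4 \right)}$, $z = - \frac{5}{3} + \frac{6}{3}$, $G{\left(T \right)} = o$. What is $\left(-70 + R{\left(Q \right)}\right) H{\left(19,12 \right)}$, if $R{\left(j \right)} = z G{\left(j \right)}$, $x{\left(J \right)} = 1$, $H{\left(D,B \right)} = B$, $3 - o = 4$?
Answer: $-844$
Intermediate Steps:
$o = -1$ ($o = 3 - 4 = -1$)
$G{\left(T \right)} = -1$
$z = \frac{1}{3}$ ($z = \left(-5\right) \frac{1}{3} + 6 \cdot \frac{1}{3} = - \frac{5}{3} + 2 = \frac{1}{3} \approx 0.33333$)
$Q = 1$
$R{\left(j \right)} = - \frac{1}{3}$ ($R{\left(j \right)} = \frac{1}{3} \left(-1\right) = - \frac{1}{3}$)
$\left(-70 + R{\left(Q \right)}\right) H{\left(19,12 \right)} = \left(-70 - \frac{1}{3}\right) 12 = \left(- \frac{211}{3}\right) 12 = -844$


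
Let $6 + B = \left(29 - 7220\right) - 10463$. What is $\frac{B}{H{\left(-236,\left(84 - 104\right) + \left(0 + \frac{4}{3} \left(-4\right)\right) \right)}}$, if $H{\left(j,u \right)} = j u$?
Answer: $- \frac{13245}{4484} \approx -2.9538$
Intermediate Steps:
$B = -17660$ ($B = -6 + \left(\left(29 - 7220\right) - 10463\right) = -6 - 17654 = -17660$)
$\frac{B}{H{\left(-236,\left(84 - 104\right) + \left(0 + \frac{4}{3} \left(-4\right)\right) \right)}} = - \frac{17660}{\left(-236\right) \left(\left(84 - 104\right) + \left(0 + \frac{4}{3} \left(-4\right)\right)\right)} = - \frac{17660}{\left(-236\right) \left(-20 + \left(0 + 4 \cdot \frac{1}{3} \left(-4\right)\right)\right)} = - \frac{17660}{\left(-236\right) \left(-20 + \left(0 + \frac{4}{3} \left(-4\right)\right)\right)} = - \frac{17660}{\left(-236\right) \left(-20 + \left(0 - \frac{16}{3}\right)\right)} = - \frac{17660}{\left(-236\right) \left(-20 - \frac{16}{3}\right)} = - \frac{17660}{\left(-236\right) \left(- \frac{76}{3}\right)} = - \frac{17660}{\frac{17936}{3}} = \left(-17660\right) \frac{3}{17936} = - \frac{13245}{4484}$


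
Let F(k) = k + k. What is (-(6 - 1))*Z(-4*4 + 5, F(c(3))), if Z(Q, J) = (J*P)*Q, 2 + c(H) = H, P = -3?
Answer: -330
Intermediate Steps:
c(H) = -2 + H
F(k) = 2*k
Z(Q, J) = -3*J*Q (Z(Q, J) = (J*(-3))*Q = (-3*J)*Q = -3*J*Q)
(-(6 - 1))*Z(-4*4 + 5, F(c(3))) = (-(6 - 1))*(-3*2*(-2 + 3)*(-4*4 + 5)) = (-1*5)*(-3*2*1*(-16 + 5)) = -(-15)*2*(-11) = -5*66 = -330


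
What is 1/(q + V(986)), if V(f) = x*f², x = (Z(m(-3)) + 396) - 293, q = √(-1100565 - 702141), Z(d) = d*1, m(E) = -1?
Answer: 16527332/1638916218529795 - I*√1802706/9833497311178770 ≈ 1.0084e-8 - 1.3654e-13*I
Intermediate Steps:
Z(d) = d
q = I*√1802706 (q = √(-1802706) = I*√1802706 ≈ 1342.6*I)
x = 102 (x = (-1 + 396) - 293 = 395 - 293 = 102)
V(f) = 102*f²
1/(q + V(986)) = 1/(I*√1802706 + 102*986²) = 1/(I*√1802706 + 102*972196) = 1/(I*√1802706 + 99163992) = 1/(99163992 + I*√1802706)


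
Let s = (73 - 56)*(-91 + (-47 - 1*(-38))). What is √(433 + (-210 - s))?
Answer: √1923 ≈ 43.852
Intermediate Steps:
s = -1700 (s = 17*(-91 + (-47 + 38)) = 17*(-91 - 9) = 17*(-100) = -1700)
√(433 + (-210 - s)) = √(433 + (-210 - 1*(-1700))) = √(433 + (-210 + 1700)) = √(433 + 1490) = √1923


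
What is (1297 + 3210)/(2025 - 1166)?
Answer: 4507/859 ≈ 5.2468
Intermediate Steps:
(1297 + 3210)/(2025 - 1166) = 4507/859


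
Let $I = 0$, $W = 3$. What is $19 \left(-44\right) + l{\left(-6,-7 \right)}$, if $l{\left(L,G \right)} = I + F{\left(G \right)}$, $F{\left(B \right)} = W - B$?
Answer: $-826$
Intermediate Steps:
$F{\left(B \right)} = 3 - B$
$l{\left(L,G \right)} = 3 - G$ ($l{\left(L,G \right)} = 0 - \left(-3 + G\right) = 3 - G$)
$19 \left(-44\right) + l{\left(-6,-7 \right)} = 19 \left(-44\right) + \left(3 - -7\right) = -836 + \left(3 + 7\right) = -836 + 10 = -826$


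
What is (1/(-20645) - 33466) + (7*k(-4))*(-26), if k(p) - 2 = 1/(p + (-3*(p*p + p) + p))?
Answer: -15363369027/454190 ≈ -33826.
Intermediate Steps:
k(p) = 2 + 1/(-p - 3*p²) (k(p) = 2 + 1/(p + (-3*(p*p + p) + p)) = 2 + 1/(p + (-3*(p² + p) + p)) = 2 + 1/(p + (-3*(p + p²) + p)) = 2 + 1/(p + ((-3*p - 3*p²) + p)) = 2 + 1/(p + (-3*p² - 2*p)) = 2 + 1/(-p - 3*p²))
(1/(-20645) - 33466) + (7*k(-4))*(-26) = (1/(-20645) - 33466) + (7*((-1 + 2*(-4) + 6*(-4)²)/((-4)*(1 + 3*(-4)))))*(-26) = (-1/20645 - 33466) + (7*(-(-1 - 8 + 6*16)/(4*(1 - 12))))*(-26) = -690905571/20645 + (7*(-¼*(-1 - 8 + 96)/(-11)))*(-26) = -690905571/20645 + (7*(-¼*(-1/11)*87))*(-26) = -690905571/20645 + (7*(87/44))*(-26) = -690905571/20645 + (609/44)*(-26) = -690905571/20645 - 7917/22 = -15363369027/454190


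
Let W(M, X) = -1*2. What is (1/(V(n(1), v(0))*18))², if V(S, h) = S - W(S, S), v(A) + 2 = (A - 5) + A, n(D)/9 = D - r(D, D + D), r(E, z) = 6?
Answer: 1/599076 ≈ 1.6692e-6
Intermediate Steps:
n(D) = -54 + 9*D (n(D) = 9*(D - 1*6) = 9*(D - 6) = 9*(-6 + D) = -54 + 9*D)
W(M, X) = -2
v(A) = -7 + 2*A (v(A) = -2 + ((A - 5) + A) = -2 + ((-5 + A) + A) = -2 + (-5 + 2*A) = -7 + 2*A)
V(S, h) = 2 + S (V(S, h) = S - 1*(-2) = S + 2 = 2 + S)
(1/(V(n(1), v(0))*18))² = (1/((2 + (-54 + 9*1))*18))² = (1/((2 + (-54 + 9))*18))² = (1/((2 - 45)*18))² = (1/(-43*18))² = (1/(-774))² = (-1/774)² = 1/599076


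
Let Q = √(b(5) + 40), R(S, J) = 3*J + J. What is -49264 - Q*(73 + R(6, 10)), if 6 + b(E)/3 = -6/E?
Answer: -49264 - 226*√115/5 ≈ -49749.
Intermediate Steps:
b(E) = -18 - 18/E (b(E) = -18 + 3*(-6/E) = -18 - 18/E)
R(S, J) = 4*J
Q = 2*√115/5 (Q = √((-18 - 18/5) + 40) = √(-108/5 + 40) = √(92/5) = 2*√115/5 ≈ 4.2895)
-49264 - Q*(73 + R(6, 10)) = -49264 - 2*√115/5*(73 + 4*10) = -49264 - 2*√115/5*(73 + 40) = -49264 - 2*√115/5*113 = -49264 - 226*√115/5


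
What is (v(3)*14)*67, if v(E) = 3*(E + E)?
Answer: 16884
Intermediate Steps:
v(E) = 6*E (v(E) = 3*(2*E) = 6*E)
(v(3)*14)*67 = ((6*3)*14)*67 = (18*14)*67 = 252*67 = 16884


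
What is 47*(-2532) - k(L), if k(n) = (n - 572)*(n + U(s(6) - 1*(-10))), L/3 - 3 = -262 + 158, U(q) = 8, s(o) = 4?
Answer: -377129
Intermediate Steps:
L = -303 (L = 9 + 3*(-262 + 158) = 9 + 3*(-104) = 9 - 312 = -303)
k(n) = (-572 + n)*(8 + n) (k(n) = (n - 572)*(n + 8) = (-572 + n)*(8 + n))
47*(-2532) - k(L) = 47*(-2532) - (-4576 + (-303)² - 564*(-303)) = -119004 - (-4576 + 91809 + 170892) = -119004 - 1*258125 = -119004 - 258125 = -377129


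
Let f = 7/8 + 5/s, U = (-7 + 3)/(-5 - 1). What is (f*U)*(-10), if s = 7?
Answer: -445/42 ≈ -10.595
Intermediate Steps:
U = ⅔ (U = -4/(-6) = -4*(-⅙) = ⅔ ≈ 0.66667)
f = 89/56 (f = 7/8 + 5/7 = 89/56 ≈ 1.5893)
(f*U)*(-10) = ((89/56)*(⅔))*(-10) = (89/84)*(-10) = -445/42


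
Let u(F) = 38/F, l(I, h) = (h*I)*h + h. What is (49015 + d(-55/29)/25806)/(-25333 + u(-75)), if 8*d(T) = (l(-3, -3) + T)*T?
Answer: -19341181873625/9996530796848 ≈ -1.9348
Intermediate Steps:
l(I, h) = h + I*h**2 (l(I, h) = (I*h)*h + h = I*h**2 + h = h + I*h**2)
d(T) = T*(-30 + T)/8 (d(T) = ((-3*(1 - 3*(-3)) + T)*T)/8 = ((-3*(1 + 9) + T)*T)/8 = ((-3*10 + T)*T)/8 = ((-30 + T)*T)/8 = (T*(-30 + T))/8 = T*(-30 + T)/8)
(49015 + d(-55/29)/25806)/(-25333 + u(-75)) = (49015 + ((-55/29)*(-30 - 55/29)/8)/25806)/(-25333 + 38/(-75)) = (49015 + ((-55*1/29)*(-30 - 55*1/29)/8)*(1/25806))/(-25333 + 38*(-1/75)) = (49015 + ((1/8)*(-55/29)*(-30 - 55/29))*(1/25806))/(-25333 - 38/75) = (49015 + ((1/8)*(-55/29)*(-925/29))*(1/25806))/(-1900013/75) = (49015 + (50875/6728)*(1/25806))*(-75/1900013) = (49015 + 4625/15783888)*(-75/1900013) = (773647274945/15783888)*(-75/1900013) = -19341181873625/9996530796848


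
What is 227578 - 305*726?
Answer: 6148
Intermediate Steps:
227578 - 305*726 = 227578 - 221430 = 6148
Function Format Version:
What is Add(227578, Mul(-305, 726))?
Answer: 6148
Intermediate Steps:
Add(227578, Mul(-305, 726)) = Add(227578, -221430) = 6148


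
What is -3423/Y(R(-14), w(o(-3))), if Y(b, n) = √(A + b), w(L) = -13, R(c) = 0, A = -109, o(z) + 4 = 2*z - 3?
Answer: 3423*I*√109/109 ≈ 327.86*I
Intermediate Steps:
o(z) = -7 + 2*z (o(z) = -4 + (2*z - 3) = -4 + (-3 + 2*z) = -7 + 2*z)
Y(b, n) = √(-109 + b)
-3423/Y(R(-14), w(o(-3))) = -3423/√(-109 + 0) = -3423*(-I*√109/109) = -(-3423)*I*√109/109 = 3423*I*√109/109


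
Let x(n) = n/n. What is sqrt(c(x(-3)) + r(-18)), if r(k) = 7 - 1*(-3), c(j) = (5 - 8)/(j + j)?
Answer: sqrt(34)/2 ≈ 2.9155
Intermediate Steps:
x(n) = 1
c(j) = -3/(2*j) (c(j) = -3*1/(2*j) = -3/(2*j))
r(k) = 10 (r(k) = 7 + 3 = 10)
sqrt(c(x(-3)) + r(-18)) = sqrt(-3/2/1 + 10) = sqrt(-3/2*1 + 10) = sqrt(-3/2 + 10) = sqrt(17/2) = sqrt(34)/2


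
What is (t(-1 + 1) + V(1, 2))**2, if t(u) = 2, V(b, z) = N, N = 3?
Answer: 25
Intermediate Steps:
V(b, z) = 3
(t(-1 + 1) + V(1, 2))**2 = (2 + 3)**2 = 5**2 = 25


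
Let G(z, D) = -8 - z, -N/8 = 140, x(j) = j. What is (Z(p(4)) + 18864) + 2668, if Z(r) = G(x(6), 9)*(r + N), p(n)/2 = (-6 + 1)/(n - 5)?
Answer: 37072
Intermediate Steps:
N = -1120 (N = -8*140 = -1120)
p(n) = -10/(-5 + n) (p(n) = 2*((-6 + 1)/(n - 5)) = 2*(-5/(-5 + n)) = -10/(-5 + n))
Z(r) = 15680 - 14*r (Z(r) = (-8 - 1*6)*(r - 1120) = (-8 - 6)*(-1120 + r) = -14*(-1120 + r) = 15680 - 14*r)
(Z(p(4)) + 18864) + 2668 = ((15680 - (-140)/(-5 + 4)) + 18864) + 2668 = ((15680 - (-140)/(-1)) + 18864) + 2668 = ((15680 - (-140)*(-1)) + 18864) + 2668 = ((15680 - 14*10) + 18864) + 2668 = ((15680 - 140) + 18864) + 2668 = (15540 + 18864) + 2668 = 34404 + 2668 = 37072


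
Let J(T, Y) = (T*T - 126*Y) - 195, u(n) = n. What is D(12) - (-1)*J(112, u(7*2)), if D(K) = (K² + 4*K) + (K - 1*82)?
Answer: 10707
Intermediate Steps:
D(K) = -82 + K² + 5*K (D(K) = (K² + 4*K) + (K - 82) = (K² + 4*K) + (-82 + K) = -82 + K² + 5*K)
J(T, Y) = -195 + T² - 126*Y (J(T, Y) = (T² - 126*Y) - 195 = -195 + T² - 126*Y)
D(12) - (-1)*J(112, u(7*2)) = (-82 + 12² + 5*12) - (-1)*(-195 + 112² - 882*2) = (-82 + 144 + 60) - (-1)*(-195 + 12544 - 126*14) = 122 - (-1)*(-195 + 12544 - 1764) = 122 - (-1)*10585 = 122 - 1*(-10585) = 122 + 10585 = 10707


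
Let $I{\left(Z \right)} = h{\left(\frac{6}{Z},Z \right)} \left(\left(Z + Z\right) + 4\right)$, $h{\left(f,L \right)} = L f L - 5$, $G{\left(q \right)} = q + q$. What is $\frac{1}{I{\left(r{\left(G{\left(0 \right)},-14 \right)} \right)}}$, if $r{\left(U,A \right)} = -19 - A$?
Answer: $\frac{1}{210} \approx 0.0047619$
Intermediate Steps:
$G{\left(q \right)} = 2 q$
$h{\left(f,L \right)} = -5 + f L^{2}$ ($h{\left(f,L \right)} = f L^{2} - 5 = -5 + f L^{2}$)
$I{\left(Z \right)} = \left(-5 + 6 Z\right) \left(4 + 2 Z\right)$ ($I{\left(Z \right)} = \left(-5 + \frac{6}{Z} Z^{2}\right) \left(\left(Z + Z\right) + 4\right) = \left(-5 + 6 Z\right) \left(2 Z + 4\right) = \left(-5 + 6 Z\right) \left(4 + 2 Z\right)$)
$\frac{1}{I{\left(r{\left(G{\left(0 \right)},-14 \right)} \right)}} = \frac{1}{2 \left(-5 + 6 \left(-19 - -14\right)\right) \left(2 - 5\right)} = \frac{1}{2 \left(-5 + 6 \left(-19 + 14\right)\right) \left(2 + \left(-19 + 14\right)\right)} = \frac{1}{2 \left(-5 + 6 \left(-5\right)\right) \left(2 - 5\right)} = \frac{1}{2 \left(-5 - 30\right) \left(-3\right)} = \frac{1}{2 \left(-35\right) \left(-3\right)} = \frac{1}{210}$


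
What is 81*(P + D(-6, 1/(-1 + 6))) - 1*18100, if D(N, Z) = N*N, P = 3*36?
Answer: -6436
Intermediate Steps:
P = 108
D(N, Z) = N**2
81*(P + D(-6, 1/(-1 + 6))) - 1*18100 = 81*(108 + (-6)**2) - 1*18100 = 81*(108 + 36) - 18100 = 81*144 - 18100 = 11664 - 18100 = -6436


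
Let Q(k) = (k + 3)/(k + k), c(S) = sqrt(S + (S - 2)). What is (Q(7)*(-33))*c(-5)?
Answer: -330*I*sqrt(3)/7 ≈ -81.654*I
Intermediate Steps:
c(S) = sqrt(-2 + 2*S) (c(S) = sqrt(S + (-2 + S)) = sqrt(-2 + 2*S))
Q(k) = (3 + k)/(2*k) (Q(k) = (3 + k)/((2*k)) = (3 + k)*(1/(2*k)) = (3 + k)/(2*k))
(Q(7)*(-33))*c(-5) = (((1/2)*(3 + 7)/7)*(-33))*sqrt(-2 + 2*(-5)) = (((1/2)*(1/7)*10)*(-33))*sqrt(-2 - 10) = ((5/7)*(-33))*sqrt(-12) = -330*I*sqrt(3)/7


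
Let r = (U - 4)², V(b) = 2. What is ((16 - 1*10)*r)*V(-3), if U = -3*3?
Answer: 2028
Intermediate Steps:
U = -9
r = 169 (r = (-9 - 4)² = (-13)² = 169)
((16 - 1*10)*r)*V(-3) = ((16 - 1*10)*169)*2 = ((16 - 10)*169)*2 = (6*169)*2 = 1014*2 = 2028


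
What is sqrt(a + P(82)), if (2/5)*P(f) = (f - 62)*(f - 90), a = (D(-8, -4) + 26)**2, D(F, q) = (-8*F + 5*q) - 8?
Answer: 2*sqrt(861) ≈ 58.686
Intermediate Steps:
D(F, q) = -8 - 8*F + 5*q
a = 3844 (a = ((-8 - 8*(-8) + 5*(-4)) + 26)**2 = ((-8 + 64 - 20) + 26)**2 = (36 + 26)**2 = 62**2 = 3844)
P(f) = 5*(-90 + f)*(-62 + f)/2 (P(f) = 5*((f - 62)*(f - 90))/2 = 5*((-62 + f)*(-90 + f))/2 = 5*((-90 + f)*(-62 + f))/2 = 5*(-90 + f)*(-62 + f)/2)
sqrt(a + P(82)) = sqrt(3844 + (13950 - 380*82 + (5/2)*82**2)) = sqrt(3844 + (13950 - 31160 + (5/2)*6724)) = sqrt(3844 + (13950 - 31160 + 16810)) = sqrt(3844 - 400) = sqrt(3444) = 2*sqrt(861)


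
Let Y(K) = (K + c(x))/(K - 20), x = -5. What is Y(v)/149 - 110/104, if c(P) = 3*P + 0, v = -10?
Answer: -24455/23244 ≈ -1.0521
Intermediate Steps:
c(P) = 3*P
Y(K) = (-15 + K)/(-20 + K) (Y(K) = (K + 3*(-5))/(K - 20) = (K - 15)/(-20 + K) = (-15 + K)/(-20 + K))
Y(v)/149 - 110/104 = ((-15 - 10)/(-20 - 10))/149 - 110/104 = (-25/(-30))*(1/149) - 110*1/104 = -1/30*(-25)*(1/149) - 55/52 = (⅚)*(1/149) - 55/52 = 5/894 - 55/52 = -24455/23244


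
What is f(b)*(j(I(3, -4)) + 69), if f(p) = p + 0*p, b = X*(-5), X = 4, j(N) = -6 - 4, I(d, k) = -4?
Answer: -1180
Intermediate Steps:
j(N) = -10
b = -20 (b = 4*(-5) = -20)
f(p) = p (f(p) = p + 0 = p)
f(b)*(j(I(3, -4)) + 69) = -20*(-10 + 69) = -20*59 = -1180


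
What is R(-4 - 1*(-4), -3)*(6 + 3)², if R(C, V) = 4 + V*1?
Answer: 81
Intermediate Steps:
R(C, V) = 4 + V
R(-4 - 1*(-4), -3)*(6 + 3)² = (4 - 3)*(6 + 3)² = 1*9² = 1*81 = 81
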